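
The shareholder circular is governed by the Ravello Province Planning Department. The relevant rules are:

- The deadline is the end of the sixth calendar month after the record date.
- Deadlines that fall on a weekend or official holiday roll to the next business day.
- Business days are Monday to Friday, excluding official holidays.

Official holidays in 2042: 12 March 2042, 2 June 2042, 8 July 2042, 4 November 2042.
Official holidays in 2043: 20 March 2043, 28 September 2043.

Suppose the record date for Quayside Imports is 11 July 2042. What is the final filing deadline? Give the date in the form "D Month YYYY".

2 February 2043

6 months after 11 July 2042 is January 2043; that month ends on 31 January 2043.
31 January 2043 falls on a Saturday. Rolling to the next business day gives 2 February 2043, a Monday.
The final due date is 2 February 2043.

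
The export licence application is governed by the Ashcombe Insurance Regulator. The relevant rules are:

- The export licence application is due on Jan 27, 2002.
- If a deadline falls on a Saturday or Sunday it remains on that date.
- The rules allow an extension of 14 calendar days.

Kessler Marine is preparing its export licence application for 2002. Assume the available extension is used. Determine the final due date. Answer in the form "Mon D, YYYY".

The stated deadline is Jan 27, 2002.
Jan 27, 2002 is a Sunday; no weekend or holiday adjustment applies.
The 14-calendar-day extension moves the deadline from Jan 27, 2002 to Feb 10, 2002.
Feb 10, 2002 is a Sunday; no weekend or holiday adjustment applies.
So the filing is due Feb 10, 2002.

Feb 10, 2002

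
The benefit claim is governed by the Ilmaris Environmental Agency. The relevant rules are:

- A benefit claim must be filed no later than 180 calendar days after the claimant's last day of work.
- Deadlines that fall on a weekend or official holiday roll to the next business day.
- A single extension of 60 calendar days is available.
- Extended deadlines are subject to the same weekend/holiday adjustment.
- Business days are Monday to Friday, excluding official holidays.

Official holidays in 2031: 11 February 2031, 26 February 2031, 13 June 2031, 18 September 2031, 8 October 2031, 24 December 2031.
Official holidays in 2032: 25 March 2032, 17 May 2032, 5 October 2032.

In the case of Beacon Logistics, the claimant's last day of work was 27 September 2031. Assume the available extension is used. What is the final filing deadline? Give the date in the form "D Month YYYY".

25 May 2032

180 calendar days after 27 September 2031 is 25 March 2032.
Because 25 March 2032 is a listed holiday, the deadline becomes 26 March 2032 (Friday).
With the 60-day extension, 26 March 2032 becomes 25 May 2032.
25 May 2032 (Tuesday) is already a business day.
Deadline: 25 May 2032.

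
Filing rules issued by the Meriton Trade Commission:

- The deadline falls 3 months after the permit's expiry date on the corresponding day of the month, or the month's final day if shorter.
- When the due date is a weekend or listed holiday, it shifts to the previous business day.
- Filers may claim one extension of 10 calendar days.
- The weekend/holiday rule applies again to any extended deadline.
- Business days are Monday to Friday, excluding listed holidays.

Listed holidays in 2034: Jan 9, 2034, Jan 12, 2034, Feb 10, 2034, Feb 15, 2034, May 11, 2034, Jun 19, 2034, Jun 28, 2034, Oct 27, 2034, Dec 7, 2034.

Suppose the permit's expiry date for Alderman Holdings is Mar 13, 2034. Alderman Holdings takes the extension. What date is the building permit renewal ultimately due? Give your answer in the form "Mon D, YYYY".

3 months from Mar 13, 2034 is Jun 13, 2034.
Jun 13, 2034 falls on a Tuesday, which is a business day, so no adjustment is needed.
Applying the 10-calendar-day extension: Jun 13, 2034 + 10 days = Jun 23, 2034.
Since Jun 23, 2034 is a Friday and not a holiday, the date is unchanged.
The final due date is Jun 23, 2034.

Jun 23, 2034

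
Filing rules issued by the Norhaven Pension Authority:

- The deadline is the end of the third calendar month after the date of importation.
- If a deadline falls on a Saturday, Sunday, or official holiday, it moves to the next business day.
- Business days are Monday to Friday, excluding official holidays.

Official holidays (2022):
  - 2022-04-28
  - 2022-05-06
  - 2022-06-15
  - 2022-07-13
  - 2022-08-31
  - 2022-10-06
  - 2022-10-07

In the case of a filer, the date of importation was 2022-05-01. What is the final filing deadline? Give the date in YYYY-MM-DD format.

2022-09-01

3 months after 2022-05-01 falls in August 2022; the last day of that month is 2022-08-31.
Because 2022-08-31 is a listed holiday, the deadline becomes 2022-09-01 (Thursday).
Final deadline: 2022-09-01.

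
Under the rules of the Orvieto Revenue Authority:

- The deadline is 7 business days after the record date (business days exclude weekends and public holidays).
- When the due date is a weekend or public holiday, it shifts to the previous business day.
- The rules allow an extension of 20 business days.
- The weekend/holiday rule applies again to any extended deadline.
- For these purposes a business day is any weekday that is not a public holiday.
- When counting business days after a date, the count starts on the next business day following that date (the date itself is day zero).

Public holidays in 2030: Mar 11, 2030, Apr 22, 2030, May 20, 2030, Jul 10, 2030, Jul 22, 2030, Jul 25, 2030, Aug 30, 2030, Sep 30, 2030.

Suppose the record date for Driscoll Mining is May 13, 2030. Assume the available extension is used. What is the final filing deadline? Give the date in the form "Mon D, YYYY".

Counting 7 business days after May 13, 2030 (skipping weekends and listed holidays) reaches May 23, 2030.
May 23, 2030 falls on a Thursday, which is a business day, so no adjustment is needed.
The 20-business-day extension runs from May 23, 2030 to Jun 20, 2030.
Jun 20, 2030 is a Thursday and not a listed holiday, so it stands.
Final deadline: Jun 20, 2030.

Jun 20, 2030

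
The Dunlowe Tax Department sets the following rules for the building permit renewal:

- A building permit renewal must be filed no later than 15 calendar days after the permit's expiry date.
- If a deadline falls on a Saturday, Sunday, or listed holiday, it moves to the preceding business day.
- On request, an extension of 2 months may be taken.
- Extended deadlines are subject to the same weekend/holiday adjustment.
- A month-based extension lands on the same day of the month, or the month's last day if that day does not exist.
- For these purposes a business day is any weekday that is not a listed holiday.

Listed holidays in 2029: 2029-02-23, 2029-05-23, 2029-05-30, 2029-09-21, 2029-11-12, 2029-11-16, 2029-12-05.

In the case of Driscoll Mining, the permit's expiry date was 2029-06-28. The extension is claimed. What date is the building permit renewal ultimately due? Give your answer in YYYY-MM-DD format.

From 2029-06-28, 15 calendar days later is 2029-07-13.
Since 2029-07-13 is a Friday and not a holiday, the date is unchanged.
Applying the 2 months extension: 2 months after 2029-07-13 is 2029-09-13.
2029-09-13 is a Thursday and not a listed holiday, so it stands.
Final deadline: 2029-09-13.

2029-09-13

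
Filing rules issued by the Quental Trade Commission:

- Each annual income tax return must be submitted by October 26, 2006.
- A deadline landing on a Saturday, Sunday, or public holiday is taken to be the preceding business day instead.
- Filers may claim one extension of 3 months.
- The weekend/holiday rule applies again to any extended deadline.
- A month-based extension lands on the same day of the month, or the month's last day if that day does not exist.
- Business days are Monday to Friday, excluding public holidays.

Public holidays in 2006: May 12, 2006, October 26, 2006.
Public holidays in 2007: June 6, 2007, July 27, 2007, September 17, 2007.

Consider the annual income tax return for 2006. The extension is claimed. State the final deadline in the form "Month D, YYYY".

January 25, 2007

The stated deadline is October 26, 2006.
October 26, 2006 falls on a listed holiday. Rolling to the preceding business day gives October 25, 2006, a Wednesday.
The 3 months extension carries October 25, 2006 to January 25, 2007.
Since January 25, 2007 is a Thursday and not a holiday, the date is unchanged.
Final deadline: January 25, 2007.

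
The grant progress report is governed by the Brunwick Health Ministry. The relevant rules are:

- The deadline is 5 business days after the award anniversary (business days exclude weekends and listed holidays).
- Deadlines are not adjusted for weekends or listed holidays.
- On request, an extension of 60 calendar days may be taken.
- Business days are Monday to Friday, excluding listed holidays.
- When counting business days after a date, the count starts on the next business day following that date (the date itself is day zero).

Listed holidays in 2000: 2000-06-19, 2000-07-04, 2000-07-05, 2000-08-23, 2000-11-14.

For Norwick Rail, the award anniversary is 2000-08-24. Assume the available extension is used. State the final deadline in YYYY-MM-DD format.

2000-10-30

Counting 5 business days after 2000-08-24 (skipping weekends and listed holidays) reaches 2000-08-31.
2000-08-31 is a Thursday; no weekend or holiday adjustment applies.
Add the 60 calendar-day extension to 2000-08-31: 2000-10-30.
2000-10-30 falls on a Monday. The rules make no weekend/holiday allowance, so it remains 2000-10-30.
So the filing is due 2000-10-30.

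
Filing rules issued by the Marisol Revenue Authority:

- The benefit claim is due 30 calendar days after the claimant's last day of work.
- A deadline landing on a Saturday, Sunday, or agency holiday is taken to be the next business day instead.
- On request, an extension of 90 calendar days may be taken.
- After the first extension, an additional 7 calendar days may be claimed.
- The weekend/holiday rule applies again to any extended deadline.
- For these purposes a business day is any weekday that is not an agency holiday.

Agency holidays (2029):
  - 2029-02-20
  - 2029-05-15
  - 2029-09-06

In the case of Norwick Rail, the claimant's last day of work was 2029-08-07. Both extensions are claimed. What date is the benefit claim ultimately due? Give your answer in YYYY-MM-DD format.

2029-12-13

From 2029-08-07, 30 calendar days later is 2029-09-06.
2029-09-06 is a listed holiday; the next business day is 2029-09-07 (Friday).
The 90-calendar-day extension moves the deadline from 2029-09-07 to 2029-12-06.
Since 2029-12-06 is a Thursday and not a holiday, the date is unchanged.
Applying the 7-calendar-day extension: 2029-12-06 + 7 days = 2029-12-13.
2029-12-13 falls on a Thursday, which is a business day, so no adjustment is needed.
Final deadline: 2029-12-13.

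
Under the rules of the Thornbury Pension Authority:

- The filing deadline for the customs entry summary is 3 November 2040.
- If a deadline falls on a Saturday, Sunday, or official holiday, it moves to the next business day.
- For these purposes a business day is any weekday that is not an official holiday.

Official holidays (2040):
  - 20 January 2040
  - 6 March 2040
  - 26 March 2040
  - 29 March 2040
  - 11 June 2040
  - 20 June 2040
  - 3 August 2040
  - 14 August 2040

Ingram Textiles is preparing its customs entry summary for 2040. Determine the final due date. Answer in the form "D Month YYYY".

The statutory due date is 3 November 2040.
3 November 2040 is a Saturday; the next business day is 5 November 2040 (Monday).
Deadline: 5 November 2040.

5 November 2040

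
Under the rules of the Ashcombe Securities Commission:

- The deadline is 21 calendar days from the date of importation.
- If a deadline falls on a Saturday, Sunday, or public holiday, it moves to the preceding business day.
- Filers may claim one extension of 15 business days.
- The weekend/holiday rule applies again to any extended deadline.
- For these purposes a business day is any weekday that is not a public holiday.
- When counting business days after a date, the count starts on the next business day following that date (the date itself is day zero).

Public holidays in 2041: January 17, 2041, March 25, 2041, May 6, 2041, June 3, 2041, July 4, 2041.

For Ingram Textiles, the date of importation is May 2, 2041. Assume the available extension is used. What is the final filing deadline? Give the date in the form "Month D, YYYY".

June 14, 2041

From May 2, 2041, 21 calendar days later is May 23, 2041.
May 23, 2041 (Thursday) is already a business day.
Counting 15 further business days from May 23, 2041 reaches June 14, 2041.
June 14, 2041 (Friday) is already a business day.
Deadline: June 14, 2041.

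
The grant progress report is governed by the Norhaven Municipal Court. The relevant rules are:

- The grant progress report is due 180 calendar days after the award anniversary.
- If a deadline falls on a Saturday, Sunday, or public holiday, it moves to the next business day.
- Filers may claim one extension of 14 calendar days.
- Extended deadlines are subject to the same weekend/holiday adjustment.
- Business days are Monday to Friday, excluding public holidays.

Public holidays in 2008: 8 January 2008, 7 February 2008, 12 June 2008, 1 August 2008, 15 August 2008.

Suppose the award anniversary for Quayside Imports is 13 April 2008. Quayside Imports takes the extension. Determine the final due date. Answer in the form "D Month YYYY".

24 October 2008

From 13 April 2008, 180 calendar days later is 10 October 2008.
10 October 2008 is a Friday and not a listed holiday, so it stands.
With the 14-day extension, 10 October 2008 becomes 24 October 2008.
Since 24 October 2008 is a Friday and not a holiday, the date is unchanged.
The final due date is 24 October 2008.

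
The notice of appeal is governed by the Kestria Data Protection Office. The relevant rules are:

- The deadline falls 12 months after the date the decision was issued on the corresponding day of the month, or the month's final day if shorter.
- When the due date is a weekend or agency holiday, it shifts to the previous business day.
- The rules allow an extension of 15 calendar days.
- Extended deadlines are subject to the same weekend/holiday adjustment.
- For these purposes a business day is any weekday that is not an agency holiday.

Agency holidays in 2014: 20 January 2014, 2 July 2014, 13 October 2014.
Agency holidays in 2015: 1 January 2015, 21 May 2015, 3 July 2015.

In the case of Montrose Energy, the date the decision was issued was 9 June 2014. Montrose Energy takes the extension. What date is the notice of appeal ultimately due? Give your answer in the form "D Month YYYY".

24 June 2015

12 months from 9 June 2014 is 9 June 2015.
9 June 2015 is a Tuesday and not a listed holiday, so it stands.
With the 15-day extension, 9 June 2015 becomes 24 June 2015.
24 June 2015 falls on a Wednesday, which is a business day, so no adjustment is needed.
So the filing is due 24 June 2015.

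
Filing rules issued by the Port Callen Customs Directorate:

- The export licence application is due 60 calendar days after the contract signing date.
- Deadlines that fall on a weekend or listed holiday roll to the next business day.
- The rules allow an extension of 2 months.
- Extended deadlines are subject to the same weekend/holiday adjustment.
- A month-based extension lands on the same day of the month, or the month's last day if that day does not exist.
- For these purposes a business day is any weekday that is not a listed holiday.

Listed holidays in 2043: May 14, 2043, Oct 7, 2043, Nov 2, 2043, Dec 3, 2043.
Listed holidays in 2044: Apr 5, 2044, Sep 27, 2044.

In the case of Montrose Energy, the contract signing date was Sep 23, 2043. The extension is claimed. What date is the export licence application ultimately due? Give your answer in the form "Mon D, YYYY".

Trigger date Sep 23, 2043 + 60 calendar days = Nov 22, 2043.
Because Nov 22, 2043 is a Sunday, the deadline becomes Nov 23, 2043 (Monday).
The 2 months extension carries Nov 23, 2043 to Jan 23, 2044.
Because Jan 23, 2044 is a Saturday, the deadline becomes Jan 25, 2044 (Monday).
Deadline: Jan 25, 2044.

Jan 25, 2044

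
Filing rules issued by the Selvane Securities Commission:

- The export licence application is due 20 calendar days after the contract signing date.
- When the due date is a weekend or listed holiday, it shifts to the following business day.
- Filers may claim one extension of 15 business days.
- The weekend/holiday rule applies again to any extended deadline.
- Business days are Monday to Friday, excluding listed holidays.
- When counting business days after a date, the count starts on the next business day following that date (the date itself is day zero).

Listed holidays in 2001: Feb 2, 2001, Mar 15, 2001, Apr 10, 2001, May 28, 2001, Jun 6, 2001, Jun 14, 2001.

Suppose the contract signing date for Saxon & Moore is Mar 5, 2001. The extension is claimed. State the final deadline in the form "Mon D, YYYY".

From Mar 5, 2001, 20 calendar days later is Mar 25, 2001.
Because Mar 25, 2001 is a Sunday, the deadline becomes Mar 26, 2001 (Monday).
The 15-business-day extension runs from Mar 26, 2001 to Apr 17, 2001.
Since Apr 17, 2001 is a Tuesday and not a holiday, the date is unchanged.
So the filing is due Apr 17, 2001.

Apr 17, 2001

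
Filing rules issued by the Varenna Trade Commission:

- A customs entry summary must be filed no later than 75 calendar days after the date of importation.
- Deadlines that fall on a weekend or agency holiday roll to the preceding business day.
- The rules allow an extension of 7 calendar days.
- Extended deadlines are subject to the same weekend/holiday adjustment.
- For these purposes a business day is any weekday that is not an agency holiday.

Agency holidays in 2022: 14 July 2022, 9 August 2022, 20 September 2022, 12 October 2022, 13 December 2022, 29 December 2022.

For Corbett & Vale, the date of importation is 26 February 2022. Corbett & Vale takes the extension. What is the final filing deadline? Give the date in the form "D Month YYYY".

19 May 2022

Adding 75 calendar days to 26 February 2022 gives 12 May 2022.
12 May 2022 is a Thursday and not a listed holiday, so it stands.
Add the 7 calendar-day extension to 12 May 2022: 19 May 2022.
19 May 2022 is a Thursday and not a listed holiday, so it stands.
So the filing is due 19 May 2022.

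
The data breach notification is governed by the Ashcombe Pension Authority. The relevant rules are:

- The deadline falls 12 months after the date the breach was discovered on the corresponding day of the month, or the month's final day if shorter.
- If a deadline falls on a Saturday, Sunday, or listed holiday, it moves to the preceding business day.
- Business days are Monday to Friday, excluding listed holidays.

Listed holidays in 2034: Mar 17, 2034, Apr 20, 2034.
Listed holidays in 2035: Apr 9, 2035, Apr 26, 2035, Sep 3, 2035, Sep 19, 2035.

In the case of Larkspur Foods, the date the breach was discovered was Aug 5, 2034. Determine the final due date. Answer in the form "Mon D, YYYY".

Aug 3, 2035

12 months from Aug 5, 2034 is Aug 5, 2035.
Aug 5, 2035 falls on a Sunday. Rolling to the preceding business day gives Aug 3, 2035, a Friday.
Final deadline: Aug 3, 2035.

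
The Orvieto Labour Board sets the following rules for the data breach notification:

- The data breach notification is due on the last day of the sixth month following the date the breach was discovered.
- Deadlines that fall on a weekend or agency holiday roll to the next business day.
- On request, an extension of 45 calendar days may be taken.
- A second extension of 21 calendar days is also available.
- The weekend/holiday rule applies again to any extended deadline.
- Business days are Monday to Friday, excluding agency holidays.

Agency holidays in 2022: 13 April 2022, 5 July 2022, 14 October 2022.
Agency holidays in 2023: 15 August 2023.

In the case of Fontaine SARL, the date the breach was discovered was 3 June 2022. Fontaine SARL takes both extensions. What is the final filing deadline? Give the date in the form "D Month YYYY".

The sixth month after 3 June 2022 is December 2022, whose last day is 31 December 2022.
Because 31 December 2022 is a Saturday, the deadline becomes 2 January 2023 (Monday).
With the 45-day extension, 2 January 2023 becomes 16 February 2023.
16 February 2023 is a Thursday and not a listed holiday, so it stands.
Applying the 21-calendar-day extension: 16 February 2023 + 21 days = 9 March 2023.
9 March 2023 (Thursday) is already a business day.
So the filing is due 9 March 2023.

9 March 2023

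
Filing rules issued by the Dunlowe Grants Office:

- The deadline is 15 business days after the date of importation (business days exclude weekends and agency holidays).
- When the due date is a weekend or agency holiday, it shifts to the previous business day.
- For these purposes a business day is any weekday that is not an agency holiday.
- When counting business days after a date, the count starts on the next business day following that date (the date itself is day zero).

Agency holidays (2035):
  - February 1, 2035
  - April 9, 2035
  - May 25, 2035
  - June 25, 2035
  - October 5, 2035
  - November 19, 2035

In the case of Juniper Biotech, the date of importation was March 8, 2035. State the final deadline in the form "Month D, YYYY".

March 29, 2035

Counting 15 business days after March 8, 2035 (skipping weekends and listed holidays) reaches March 29, 2035.
Since March 29, 2035 is a Thursday and not a holiday, the date is unchanged.
Deadline: March 29, 2035.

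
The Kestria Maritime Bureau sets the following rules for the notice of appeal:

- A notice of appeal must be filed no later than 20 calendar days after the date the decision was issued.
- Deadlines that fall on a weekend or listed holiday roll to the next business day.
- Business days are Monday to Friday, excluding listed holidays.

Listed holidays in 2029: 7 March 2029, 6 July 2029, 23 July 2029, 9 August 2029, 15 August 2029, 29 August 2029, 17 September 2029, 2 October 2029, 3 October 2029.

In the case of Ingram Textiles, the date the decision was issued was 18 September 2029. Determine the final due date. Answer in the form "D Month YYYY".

Trigger date 18 September 2029 + 20 calendar days = 8 October 2029.
8 October 2029 (Monday) is already a business day.
Final deadline: 8 October 2029.

8 October 2029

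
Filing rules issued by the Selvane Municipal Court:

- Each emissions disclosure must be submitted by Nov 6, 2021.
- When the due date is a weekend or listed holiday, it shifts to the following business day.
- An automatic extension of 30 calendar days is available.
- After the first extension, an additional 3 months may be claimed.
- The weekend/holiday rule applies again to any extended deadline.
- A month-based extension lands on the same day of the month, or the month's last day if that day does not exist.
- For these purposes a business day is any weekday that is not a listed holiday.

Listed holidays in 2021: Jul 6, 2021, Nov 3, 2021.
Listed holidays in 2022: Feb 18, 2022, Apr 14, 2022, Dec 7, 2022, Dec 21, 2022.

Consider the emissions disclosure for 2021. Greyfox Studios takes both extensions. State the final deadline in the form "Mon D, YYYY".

Mar 8, 2022

The stated deadline is Nov 6, 2021.
Nov 6, 2021 is a Saturday; the next business day is Nov 8, 2021 (Monday).
Applying the 30-calendar-day extension: Nov 8, 2021 + 30 days = Dec 8, 2021.
Dec 8, 2021 is a Wednesday and not a listed holiday, so it stands.
Applying the 3 months extension: 3 months after Dec 8, 2021 is Mar 8, 2022.
Mar 8, 2022 is a Tuesday and not a listed holiday, so it stands.
Final deadline: Mar 8, 2022.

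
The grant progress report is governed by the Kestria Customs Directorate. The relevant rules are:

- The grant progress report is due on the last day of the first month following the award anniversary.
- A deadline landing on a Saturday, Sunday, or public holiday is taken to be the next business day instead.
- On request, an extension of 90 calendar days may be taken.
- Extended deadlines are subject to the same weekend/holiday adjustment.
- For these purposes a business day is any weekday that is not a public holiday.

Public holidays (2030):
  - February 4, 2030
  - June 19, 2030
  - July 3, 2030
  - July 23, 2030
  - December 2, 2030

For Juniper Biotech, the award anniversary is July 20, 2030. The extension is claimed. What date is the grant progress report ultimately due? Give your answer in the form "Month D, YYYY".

December 3, 2030

1 month after July 20, 2030 is August 2030; that month ends on August 31, 2030.
Because August 31, 2030 is a Saturday, the deadline becomes September 2, 2030 (Monday).
Applying the 90-calendar-day extension: September 2, 2030 + 90 days = December 1, 2030.
December 1, 2030 falls on a Sunday. Rolling to the next business day gives December 3, 2030, a Tuesday.
The final due date is December 3, 2030.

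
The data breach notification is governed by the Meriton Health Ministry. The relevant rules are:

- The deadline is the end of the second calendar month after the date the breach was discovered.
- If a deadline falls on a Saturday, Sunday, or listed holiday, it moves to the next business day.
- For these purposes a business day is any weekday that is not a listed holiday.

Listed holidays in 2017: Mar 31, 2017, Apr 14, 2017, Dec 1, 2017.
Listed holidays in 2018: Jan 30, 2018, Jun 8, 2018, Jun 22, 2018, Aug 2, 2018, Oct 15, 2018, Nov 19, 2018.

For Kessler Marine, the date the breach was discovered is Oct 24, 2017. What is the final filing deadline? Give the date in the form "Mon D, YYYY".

2 months after Oct 24, 2017 falls in December 2017; the last day of that month is Dec 31, 2017.
Dec 31, 2017 falls on a Sunday. Rolling to the next business day gives Jan 1, 2018, a Monday.
The final due date is Jan 1, 2018.

Jan 1, 2018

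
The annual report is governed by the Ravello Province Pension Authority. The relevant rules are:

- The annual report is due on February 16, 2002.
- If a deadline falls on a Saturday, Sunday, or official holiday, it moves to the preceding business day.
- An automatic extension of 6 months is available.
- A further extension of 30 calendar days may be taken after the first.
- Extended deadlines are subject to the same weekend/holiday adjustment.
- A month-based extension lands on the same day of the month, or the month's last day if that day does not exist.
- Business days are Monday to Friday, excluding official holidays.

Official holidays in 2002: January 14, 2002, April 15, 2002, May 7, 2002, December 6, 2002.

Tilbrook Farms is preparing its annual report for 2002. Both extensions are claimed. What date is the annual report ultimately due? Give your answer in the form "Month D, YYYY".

The stated deadline is February 16, 2002.
February 16, 2002 is a Saturday, so it moves to the preceding business day, February 15, 2002 (Friday).
Applying the 6 months extension: 6 months after February 15, 2002 is August 15, 2002.
August 15, 2002 (Thursday) is already a business day.
Applying the 30-calendar-day extension: August 15, 2002 + 30 days = September 14, 2002.
Because September 14, 2002 is a Saturday, the deadline becomes September 13, 2002 (Friday).
Deadline: September 13, 2002.

September 13, 2002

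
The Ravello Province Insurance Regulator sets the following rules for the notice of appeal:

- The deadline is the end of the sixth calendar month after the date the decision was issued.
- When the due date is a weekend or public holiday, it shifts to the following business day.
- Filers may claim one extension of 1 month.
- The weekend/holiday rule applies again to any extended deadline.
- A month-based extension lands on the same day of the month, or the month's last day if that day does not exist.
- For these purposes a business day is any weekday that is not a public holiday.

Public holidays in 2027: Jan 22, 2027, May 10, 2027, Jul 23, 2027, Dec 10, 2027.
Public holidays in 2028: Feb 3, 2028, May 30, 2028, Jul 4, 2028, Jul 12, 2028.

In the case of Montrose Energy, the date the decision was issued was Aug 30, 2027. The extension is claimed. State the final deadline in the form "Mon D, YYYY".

Mar 29, 2028

6 months after Aug 30, 2027 is February 2028; that month ends on Feb 29, 2028.
Feb 29, 2028 (Tuesday) is already a business day.
Add 1 month to Feb 29, 2028: Mar 29, 2028.
Mar 29, 2028 is a Wednesday and not a listed holiday, so it stands.
So the filing is due Mar 29, 2028.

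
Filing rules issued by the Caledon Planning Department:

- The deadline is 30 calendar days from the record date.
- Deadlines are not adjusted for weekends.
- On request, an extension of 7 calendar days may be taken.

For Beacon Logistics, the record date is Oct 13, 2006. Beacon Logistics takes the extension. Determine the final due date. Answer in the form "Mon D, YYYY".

Adding 30 calendar days to Oct 13, 2006 gives Nov 12, 2006.
No adjustment is made for weekends or holidays, so Nov 12, 2006 stands.
With the 7-day extension, Nov 12, 2006 becomes Nov 19, 2006.
Nov 19, 2006 is a Sunday; no weekend or holiday adjustment applies.
So the filing is due Nov 19, 2006.

Nov 19, 2006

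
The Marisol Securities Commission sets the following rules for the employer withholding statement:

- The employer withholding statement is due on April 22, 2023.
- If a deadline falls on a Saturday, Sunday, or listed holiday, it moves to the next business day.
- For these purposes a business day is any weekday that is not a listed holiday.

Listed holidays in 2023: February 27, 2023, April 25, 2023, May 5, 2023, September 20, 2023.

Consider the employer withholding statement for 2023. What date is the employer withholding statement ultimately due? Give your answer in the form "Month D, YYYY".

April 24, 2023

Start from the fixed due date, April 22, 2023.
Because April 22, 2023 is a Saturday, the deadline becomes April 24, 2023 (Monday).
Final deadline: April 24, 2023.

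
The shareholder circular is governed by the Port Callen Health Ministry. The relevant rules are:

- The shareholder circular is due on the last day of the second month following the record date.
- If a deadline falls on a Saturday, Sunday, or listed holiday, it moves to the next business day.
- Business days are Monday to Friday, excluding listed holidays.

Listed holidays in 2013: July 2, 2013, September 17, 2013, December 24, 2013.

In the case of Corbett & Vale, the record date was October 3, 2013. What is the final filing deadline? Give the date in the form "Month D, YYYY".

December 31, 2013

The second month after October 3, 2013 is December 2013, whose last day is December 31, 2013.
December 31, 2013 is a Tuesday and not a listed holiday, so it stands.
Deadline: December 31, 2013.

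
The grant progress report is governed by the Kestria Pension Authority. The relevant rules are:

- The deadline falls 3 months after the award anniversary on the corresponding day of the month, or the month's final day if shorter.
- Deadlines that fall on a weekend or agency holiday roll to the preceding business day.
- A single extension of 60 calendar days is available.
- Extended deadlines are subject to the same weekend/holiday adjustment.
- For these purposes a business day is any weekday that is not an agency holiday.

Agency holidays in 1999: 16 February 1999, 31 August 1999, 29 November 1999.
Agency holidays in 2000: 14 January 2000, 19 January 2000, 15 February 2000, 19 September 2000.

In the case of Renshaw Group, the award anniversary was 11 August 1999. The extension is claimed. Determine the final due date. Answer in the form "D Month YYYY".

10 January 2000

Moving 3 months forward from 11 August 1999 on the corresponding day gives 11 November 1999.
11 November 1999 is a Thursday and not a listed holiday, so it stands.
Add the 60 calendar-day extension to 11 November 1999: 10 January 2000.
Since 10 January 2000 is a Monday and not a holiday, the date is unchanged.
So the filing is due 10 January 2000.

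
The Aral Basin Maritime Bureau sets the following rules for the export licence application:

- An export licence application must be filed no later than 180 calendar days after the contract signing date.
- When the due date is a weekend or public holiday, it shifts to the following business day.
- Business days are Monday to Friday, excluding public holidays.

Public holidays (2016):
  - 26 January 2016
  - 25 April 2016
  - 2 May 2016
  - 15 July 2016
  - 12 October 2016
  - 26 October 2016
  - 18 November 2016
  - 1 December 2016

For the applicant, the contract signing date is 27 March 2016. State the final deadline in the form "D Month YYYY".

23 September 2016

180 calendar days after 27 March 2016 is 23 September 2016.
23 September 2016 is a Friday and not a listed holiday, so it stands.
Final deadline: 23 September 2016.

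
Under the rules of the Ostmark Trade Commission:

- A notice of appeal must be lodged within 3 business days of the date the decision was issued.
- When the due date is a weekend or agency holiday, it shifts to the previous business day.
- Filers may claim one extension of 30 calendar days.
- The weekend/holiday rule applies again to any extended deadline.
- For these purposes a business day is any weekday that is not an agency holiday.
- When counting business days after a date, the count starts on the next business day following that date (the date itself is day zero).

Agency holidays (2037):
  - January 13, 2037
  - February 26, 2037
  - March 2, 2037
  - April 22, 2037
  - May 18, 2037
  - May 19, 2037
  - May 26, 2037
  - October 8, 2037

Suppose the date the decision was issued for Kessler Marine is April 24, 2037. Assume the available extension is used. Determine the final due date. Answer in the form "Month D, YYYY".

Counting 3 business days after April 24, 2037 (skipping weekends and listed holidays) reaches April 29, 2037.
April 29, 2037 is a Wednesday and not a listed holiday, so it stands.
The 30-calendar-day extension moves the deadline from April 29, 2037 to May 29, 2037.
May 29, 2037 falls on a Friday, which is a business day, so no adjustment is needed.
The final due date is May 29, 2037.

May 29, 2037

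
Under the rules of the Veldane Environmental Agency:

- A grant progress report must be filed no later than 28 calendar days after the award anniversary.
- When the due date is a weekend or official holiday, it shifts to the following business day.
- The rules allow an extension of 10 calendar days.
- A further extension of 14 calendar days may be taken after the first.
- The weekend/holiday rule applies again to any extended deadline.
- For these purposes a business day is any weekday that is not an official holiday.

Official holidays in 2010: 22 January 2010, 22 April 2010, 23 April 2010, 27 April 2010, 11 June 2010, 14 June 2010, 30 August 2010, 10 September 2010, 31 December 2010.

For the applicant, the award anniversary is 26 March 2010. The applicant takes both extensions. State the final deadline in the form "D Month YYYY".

Adding 28 calendar days to 26 March 2010 gives 23 April 2010.
23 April 2010 falls on a listed holiday. Rolling to the next business day gives 26 April 2010, a Monday.
With the 10-day extension, 26 April 2010 becomes 6 May 2010.
Since 6 May 2010 is a Thursday and not a holiday, the date is unchanged.
The 14-calendar-day extension moves the deadline from 6 May 2010 to 20 May 2010.
20 May 2010 falls on a Thursday, which is a business day, so no adjustment is needed.
So the filing is due 20 May 2010.

20 May 2010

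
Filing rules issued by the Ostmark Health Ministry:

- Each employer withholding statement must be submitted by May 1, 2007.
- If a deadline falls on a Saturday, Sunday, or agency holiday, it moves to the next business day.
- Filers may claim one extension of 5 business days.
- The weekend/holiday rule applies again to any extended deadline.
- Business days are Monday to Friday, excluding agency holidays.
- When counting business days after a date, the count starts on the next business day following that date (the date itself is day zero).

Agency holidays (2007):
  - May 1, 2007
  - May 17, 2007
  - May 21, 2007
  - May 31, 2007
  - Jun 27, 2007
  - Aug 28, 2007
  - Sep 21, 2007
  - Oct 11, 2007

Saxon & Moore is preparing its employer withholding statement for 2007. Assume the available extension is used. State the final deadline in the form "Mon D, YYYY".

Start from the fixed due date, May 1, 2007.
Because May 1, 2007 is a listed holiday, the deadline becomes May 2, 2007 (Wednesday).
Applying the 5-business-day extension: 5 business days after May 2, 2007 is May 9, 2007.
May 9, 2007 (Wednesday) is already a business day.
Final deadline: May 9, 2007.

May 9, 2007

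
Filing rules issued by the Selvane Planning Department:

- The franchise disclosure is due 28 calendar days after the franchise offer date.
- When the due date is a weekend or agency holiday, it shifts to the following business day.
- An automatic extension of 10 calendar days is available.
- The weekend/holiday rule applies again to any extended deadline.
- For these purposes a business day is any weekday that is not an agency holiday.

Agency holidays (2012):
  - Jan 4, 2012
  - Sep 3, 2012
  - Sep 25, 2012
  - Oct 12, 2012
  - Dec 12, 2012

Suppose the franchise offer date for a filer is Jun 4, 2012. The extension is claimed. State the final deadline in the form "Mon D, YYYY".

Jul 12, 2012

Trigger date Jun 4, 2012 + 28 calendar days = Jul 2, 2012.
Jul 2, 2012 is a Monday and not a listed holiday, so it stands.
The 10-calendar-day extension moves the deadline from Jul 2, 2012 to Jul 12, 2012.
Jul 12, 2012 (Thursday) is already a business day.
Final deadline: Jul 12, 2012.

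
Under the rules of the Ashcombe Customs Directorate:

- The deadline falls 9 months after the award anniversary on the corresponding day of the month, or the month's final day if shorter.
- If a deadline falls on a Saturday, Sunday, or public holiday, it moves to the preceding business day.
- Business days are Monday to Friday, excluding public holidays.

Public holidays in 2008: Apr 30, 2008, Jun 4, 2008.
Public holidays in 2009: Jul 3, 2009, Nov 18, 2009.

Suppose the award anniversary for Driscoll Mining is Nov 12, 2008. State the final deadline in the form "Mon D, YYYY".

Aug 12, 2009

9 months after Nov 12, 2008, on the same day of the month, is Aug 12, 2009.
Aug 12, 2009 is a Wednesday and not a listed holiday, so it stands.
Deadline: Aug 12, 2009.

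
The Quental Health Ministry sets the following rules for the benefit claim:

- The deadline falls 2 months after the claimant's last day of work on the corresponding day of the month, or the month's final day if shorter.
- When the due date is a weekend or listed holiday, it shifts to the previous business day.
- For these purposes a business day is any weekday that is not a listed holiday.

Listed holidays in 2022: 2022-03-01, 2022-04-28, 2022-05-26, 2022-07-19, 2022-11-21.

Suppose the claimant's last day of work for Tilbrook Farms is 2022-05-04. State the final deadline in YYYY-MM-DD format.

2 months after 2022-05-04, on the same day of the month, is 2022-07-04.
2022-07-04 (Monday) is already a business day.
Final deadline: 2022-07-04.

2022-07-04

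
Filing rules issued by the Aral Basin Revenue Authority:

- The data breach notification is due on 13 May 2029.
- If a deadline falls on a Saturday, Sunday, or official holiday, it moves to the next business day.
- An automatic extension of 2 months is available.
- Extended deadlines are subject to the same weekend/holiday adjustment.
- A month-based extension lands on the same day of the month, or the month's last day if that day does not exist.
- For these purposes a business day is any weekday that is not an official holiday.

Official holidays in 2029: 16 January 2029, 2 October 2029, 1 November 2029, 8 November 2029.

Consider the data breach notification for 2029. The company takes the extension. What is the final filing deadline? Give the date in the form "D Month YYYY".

The stated deadline is 13 May 2029.
Because 13 May 2029 is a Sunday, the deadline becomes 14 May 2029 (Monday).
The 2 months extension carries 14 May 2029 to 14 July 2029.
14 July 2029 falls on a Saturday. Rolling to the next business day gives 16 July 2029, a Monday.
Deadline: 16 July 2029.

16 July 2029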